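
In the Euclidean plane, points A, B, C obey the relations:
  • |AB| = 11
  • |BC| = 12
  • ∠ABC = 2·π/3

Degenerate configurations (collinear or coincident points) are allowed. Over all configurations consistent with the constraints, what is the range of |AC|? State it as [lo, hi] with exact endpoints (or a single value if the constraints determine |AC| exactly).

|AC| = √(397)  (≈ 19.9249)

|AB| ∈ {11}
|BC| ∈ {12}
|AC| ∈ {√(397)}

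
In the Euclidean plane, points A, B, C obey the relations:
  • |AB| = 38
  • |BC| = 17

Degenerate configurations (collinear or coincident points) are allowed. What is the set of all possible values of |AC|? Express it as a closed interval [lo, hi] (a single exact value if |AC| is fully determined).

|AC| ∈ [21, 55]  (≈ [21.0000, 55.0000])

|AB| ∈ {38}
|BC| ∈ {17}
|AC| ∈ [21, 55]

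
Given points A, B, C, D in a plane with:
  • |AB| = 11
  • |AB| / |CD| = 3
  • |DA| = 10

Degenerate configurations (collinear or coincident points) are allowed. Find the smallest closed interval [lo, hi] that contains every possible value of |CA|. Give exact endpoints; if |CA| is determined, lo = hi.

|CA| ∈ [19/3, 41/3]  (≈ [6.3333, 13.6667])

|AB| ∈ {11}
|AD| ∈ {10}
|CD| ∈ {11/3}
|BD| ∈ [1, 21]
|AC| ∈ [19/3, 41/3]
|BC| ∈ [0, 74/3]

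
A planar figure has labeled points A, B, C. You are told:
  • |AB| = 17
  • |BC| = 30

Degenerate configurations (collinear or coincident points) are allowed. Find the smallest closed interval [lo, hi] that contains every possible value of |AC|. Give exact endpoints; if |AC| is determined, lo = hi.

|AC| ∈ [13, 47]  (≈ [13.0000, 47.0000])

|AB| ∈ {17}
|BC| ∈ {30}
|AC| ∈ [13, 47]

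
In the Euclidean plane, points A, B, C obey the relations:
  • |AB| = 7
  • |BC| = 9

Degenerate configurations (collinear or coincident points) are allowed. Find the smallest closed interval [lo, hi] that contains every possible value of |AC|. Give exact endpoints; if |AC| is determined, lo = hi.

|AC| ∈ [2, 16]  (≈ [2.0000, 16.0000])

|AB| ∈ {7}
|BC| ∈ {9}
|AC| ∈ [2, 16]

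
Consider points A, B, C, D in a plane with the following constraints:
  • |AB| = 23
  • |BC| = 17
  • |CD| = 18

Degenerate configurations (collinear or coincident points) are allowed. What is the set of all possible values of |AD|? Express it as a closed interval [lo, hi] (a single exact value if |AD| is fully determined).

|AD| ∈ [0, 58]  (≈ [0.0000, 58.0000])

|AB| ∈ {23}
|BC| ∈ {17}
|CD| ∈ {18}
|AC| ∈ [6, 40]
|BD| ∈ [1, 35]
|AD| ∈ [0, 58]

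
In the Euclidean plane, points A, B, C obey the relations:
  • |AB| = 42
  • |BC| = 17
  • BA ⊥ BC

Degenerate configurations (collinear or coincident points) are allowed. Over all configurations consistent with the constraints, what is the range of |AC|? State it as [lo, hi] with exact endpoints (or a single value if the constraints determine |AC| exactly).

|AC| = √(2053)  (≈ 45.3100)

|AB| ∈ {42}
|BC| ∈ {17}
|AC| ∈ {√(2053)}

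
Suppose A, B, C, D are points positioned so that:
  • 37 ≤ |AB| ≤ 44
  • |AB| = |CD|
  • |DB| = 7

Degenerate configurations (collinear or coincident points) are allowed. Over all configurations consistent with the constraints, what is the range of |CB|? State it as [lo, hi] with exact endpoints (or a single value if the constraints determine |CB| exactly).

|CB| ∈ [30, 51]  (≈ [30.0000, 51.0000])

|AB| ∈ [37, 44]
|BD| ∈ {7}
|CD| ∈ [37, 44]
|AD| ∈ [30, 51]
|BC| ∈ [30, 51]
|AC| ∈ [0, 95]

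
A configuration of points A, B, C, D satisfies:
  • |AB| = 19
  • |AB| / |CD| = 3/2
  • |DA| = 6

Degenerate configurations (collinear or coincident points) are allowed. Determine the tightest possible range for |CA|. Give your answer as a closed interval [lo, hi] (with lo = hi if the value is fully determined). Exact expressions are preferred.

|AB| ∈ {19}
|AD| ∈ {6}
|CD| ∈ {38/3}
|BD| ∈ [13, 25]
|AC| ∈ [20/3, 56/3]
|BC| ∈ [1/3, 113/3]

|CA| ∈ [20/3, 56/3]  (≈ [6.6667, 18.6667])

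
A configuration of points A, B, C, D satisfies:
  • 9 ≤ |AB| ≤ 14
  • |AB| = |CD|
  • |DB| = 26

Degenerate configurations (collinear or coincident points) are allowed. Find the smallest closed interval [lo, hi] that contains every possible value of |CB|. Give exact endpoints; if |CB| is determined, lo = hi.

|CB| ∈ [12, 40]  (≈ [12.0000, 40.0000])

|AB| ∈ [9, 14]
|BD| ∈ {26}
|CD| ∈ [9, 14]
|AD| ∈ [12, 40]
|BC| ∈ [12, 40]
|AC| ∈ [0, 54]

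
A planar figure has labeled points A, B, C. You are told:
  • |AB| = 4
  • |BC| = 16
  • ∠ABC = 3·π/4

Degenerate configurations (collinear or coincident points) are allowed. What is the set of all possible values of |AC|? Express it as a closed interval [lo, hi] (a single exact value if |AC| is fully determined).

|AB| ∈ {4}
|BC| ∈ {16}
|AC| ∈ {4·√(4·√(2) + 17)}

|AC| = 4·√(4·√(2) + 17)  (≈ 19.0397)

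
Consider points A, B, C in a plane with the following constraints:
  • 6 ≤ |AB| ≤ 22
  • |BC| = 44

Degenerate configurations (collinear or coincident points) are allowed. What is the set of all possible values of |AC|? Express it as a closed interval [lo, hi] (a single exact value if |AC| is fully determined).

|AC| ∈ [22, 66]  (≈ [22.0000, 66.0000])

|AB| ∈ [6, 22]
|BC| ∈ {44}
|AC| ∈ [22, 66]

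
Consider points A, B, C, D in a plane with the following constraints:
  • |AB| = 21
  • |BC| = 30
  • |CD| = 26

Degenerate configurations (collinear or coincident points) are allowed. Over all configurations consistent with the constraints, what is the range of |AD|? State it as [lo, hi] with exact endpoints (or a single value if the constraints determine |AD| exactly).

|AB| ∈ {21}
|BC| ∈ {30}
|CD| ∈ {26}
|AC| ∈ [9, 51]
|BD| ∈ [4, 56]
|AD| ∈ [0, 77]

|AD| ∈ [0, 77]  (≈ [0.0000, 77.0000])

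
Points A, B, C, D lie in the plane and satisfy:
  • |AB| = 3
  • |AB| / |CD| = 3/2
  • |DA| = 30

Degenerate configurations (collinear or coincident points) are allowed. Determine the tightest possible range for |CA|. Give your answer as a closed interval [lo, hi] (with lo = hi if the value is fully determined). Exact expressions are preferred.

|CA| ∈ [28, 32]  (≈ [28.0000, 32.0000])

|AB| ∈ {3}
|AD| ∈ {30}
|CD| ∈ {2}
|BD| ∈ [27, 33]
|AC| ∈ [28, 32]
|BC| ∈ [25, 35]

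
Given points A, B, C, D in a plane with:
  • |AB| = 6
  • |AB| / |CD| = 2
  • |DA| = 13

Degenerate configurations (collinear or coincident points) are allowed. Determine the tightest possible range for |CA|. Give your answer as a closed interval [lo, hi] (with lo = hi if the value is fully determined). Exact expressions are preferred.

|CA| ∈ [10, 16]  (≈ [10.0000, 16.0000])

|AB| ∈ {6}
|AD| ∈ {13}
|CD| ∈ {3}
|BD| ∈ [7, 19]
|AC| ∈ [10, 16]
|BC| ∈ [4, 22]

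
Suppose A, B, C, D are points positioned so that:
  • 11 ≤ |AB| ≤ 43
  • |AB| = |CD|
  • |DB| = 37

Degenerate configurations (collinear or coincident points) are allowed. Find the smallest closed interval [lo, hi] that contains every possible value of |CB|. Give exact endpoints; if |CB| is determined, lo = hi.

|CB| ∈ [0, 80]  (≈ [0.0000, 80.0000])

|AB| ∈ [11, 43]
|BD| ∈ {37}
|CD| ∈ [11, 43]
|AD| ∈ [0, 80]
|BC| ∈ [0, 80]
|AC| ∈ [0, 123]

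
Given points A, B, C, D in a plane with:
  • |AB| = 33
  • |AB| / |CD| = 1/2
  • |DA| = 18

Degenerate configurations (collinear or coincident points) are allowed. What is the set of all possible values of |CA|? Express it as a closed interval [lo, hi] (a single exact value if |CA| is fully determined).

|AB| ∈ {33}
|AD| ∈ {18}
|CD| ∈ {66}
|BD| ∈ [15, 51]
|AC| ∈ [48, 84]
|BC| ∈ [15, 117]

|CA| ∈ [48, 84]  (≈ [48.0000, 84.0000])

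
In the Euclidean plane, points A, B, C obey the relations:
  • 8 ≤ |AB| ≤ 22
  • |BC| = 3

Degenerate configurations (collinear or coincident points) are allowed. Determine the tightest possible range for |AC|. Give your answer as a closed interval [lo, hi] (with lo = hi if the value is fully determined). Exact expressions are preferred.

|AC| ∈ [5, 25]  (≈ [5.0000, 25.0000])

|AB| ∈ [8, 22]
|BC| ∈ {3}
|AC| ∈ [5, 25]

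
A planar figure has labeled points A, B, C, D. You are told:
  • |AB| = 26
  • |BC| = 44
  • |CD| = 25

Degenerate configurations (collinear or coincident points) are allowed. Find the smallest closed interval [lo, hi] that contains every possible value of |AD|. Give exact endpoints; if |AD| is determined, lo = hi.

|AB| ∈ {26}
|BC| ∈ {44}
|CD| ∈ {25}
|AC| ∈ [18, 70]
|BD| ∈ [19, 69]
|AD| ∈ [0, 95]

|AD| ∈ [0, 95]  (≈ [0.0000, 95.0000])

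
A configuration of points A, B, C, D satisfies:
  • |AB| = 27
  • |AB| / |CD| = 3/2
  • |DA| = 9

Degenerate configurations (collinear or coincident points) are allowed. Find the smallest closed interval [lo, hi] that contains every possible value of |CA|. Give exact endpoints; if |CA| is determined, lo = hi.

|CA| ∈ [9, 27]  (≈ [9.0000, 27.0000])

|AB| ∈ {27}
|AD| ∈ {9}
|CD| ∈ {18}
|BD| ∈ [18, 36]
|AC| ∈ [9, 27]
|BC| ∈ [0, 54]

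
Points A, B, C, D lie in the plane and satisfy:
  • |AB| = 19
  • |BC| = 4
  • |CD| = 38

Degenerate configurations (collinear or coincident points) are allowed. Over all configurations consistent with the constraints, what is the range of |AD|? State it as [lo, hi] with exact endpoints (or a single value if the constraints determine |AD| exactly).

|AB| ∈ {19}
|BC| ∈ {4}
|CD| ∈ {38}
|AC| ∈ [15, 23]
|BD| ∈ [34, 42]
|AD| ∈ [15, 61]

|AD| ∈ [15, 61]  (≈ [15.0000, 61.0000])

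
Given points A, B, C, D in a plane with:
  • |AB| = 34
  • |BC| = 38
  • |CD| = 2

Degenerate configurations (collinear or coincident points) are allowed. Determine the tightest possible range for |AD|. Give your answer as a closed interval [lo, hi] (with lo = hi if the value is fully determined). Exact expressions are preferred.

|AB| ∈ {34}
|BC| ∈ {38}
|CD| ∈ {2}
|AC| ∈ [4, 72]
|BD| ∈ [36, 40]
|AD| ∈ [2, 74]

|AD| ∈ [2, 74]  (≈ [2.0000, 74.0000])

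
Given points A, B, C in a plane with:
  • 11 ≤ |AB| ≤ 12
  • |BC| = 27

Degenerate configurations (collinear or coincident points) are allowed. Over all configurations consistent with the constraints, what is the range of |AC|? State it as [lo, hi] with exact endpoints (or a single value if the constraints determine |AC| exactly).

|AB| ∈ [11, 12]
|BC| ∈ {27}
|AC| ∈ [15, 39]

|AC| ∈ [15, 39]  (≈ [15.0000, 39.0000])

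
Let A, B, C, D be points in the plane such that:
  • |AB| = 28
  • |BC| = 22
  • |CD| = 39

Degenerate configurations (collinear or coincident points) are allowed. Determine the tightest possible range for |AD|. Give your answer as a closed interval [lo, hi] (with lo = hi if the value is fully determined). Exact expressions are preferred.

|AB| ∈ {28}
|BC| ∈ {22}
|CD| ∈ {39}
|AC| ∈ [6, 50]
|BD| ∈ [17, 61]
|AD| ∈ [0, 89]

|AD| ∈ [0, 89]  (≈ [0.0000, 89.0000])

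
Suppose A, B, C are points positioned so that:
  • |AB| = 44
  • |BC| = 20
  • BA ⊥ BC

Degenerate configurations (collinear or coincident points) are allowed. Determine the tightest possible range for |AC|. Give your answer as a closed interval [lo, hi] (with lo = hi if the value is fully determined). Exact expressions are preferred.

|AC| = 4·√(146)  (≈ 48.3322)

|AB| ∈ {44}
|BC| ∈ {20}
|AC| ∈ {4·√(146)}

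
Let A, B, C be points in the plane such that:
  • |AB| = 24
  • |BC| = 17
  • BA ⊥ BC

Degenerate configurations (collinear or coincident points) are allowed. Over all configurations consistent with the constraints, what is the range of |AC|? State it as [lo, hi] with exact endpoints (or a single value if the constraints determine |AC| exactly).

|AC| = √(865)  (≈ 29.4109)

|AB| ∈ {24}
|BC| ∈ {17}
|AC| ∈ {√(865)}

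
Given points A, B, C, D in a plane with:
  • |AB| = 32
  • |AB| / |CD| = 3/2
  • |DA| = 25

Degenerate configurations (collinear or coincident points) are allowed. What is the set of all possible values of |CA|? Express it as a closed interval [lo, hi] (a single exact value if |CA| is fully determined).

|AB| ∈ {32}
|AD| ∈ {25}
|CD| ∈ {64/3}
|BD| ∈ [7, 57]
|AC| ∈ [11/3, 139/3]
|BC| ∈ [0, 235/3]

|CA| ∈ [11/3, 139/3]  (≈ [3.6667, 46.3333])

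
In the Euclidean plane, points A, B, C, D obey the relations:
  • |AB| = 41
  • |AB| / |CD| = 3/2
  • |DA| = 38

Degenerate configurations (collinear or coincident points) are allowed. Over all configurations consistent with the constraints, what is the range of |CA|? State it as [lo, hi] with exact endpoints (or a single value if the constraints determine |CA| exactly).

|AB| ∈ {41}
|AD| ∈ {38}
|CD| ∈ {82/3}
|BD| ∈ [3, 79]
|AC| ∈ [32/3, 196/3]
|BC| ∈ [0, 319/3]

|CA| ∈ [32/3, 196/3]  (≈ [10.6667, 65.3333])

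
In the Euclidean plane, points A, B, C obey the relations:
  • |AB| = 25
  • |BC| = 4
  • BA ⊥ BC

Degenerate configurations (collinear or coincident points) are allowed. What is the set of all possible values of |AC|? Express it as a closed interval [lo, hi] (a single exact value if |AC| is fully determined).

|AB| ∈ {25}
|BC| ∈ {4}
|AC| ∈ {√(641)}

|AC| = √(641)  (≈ 25.3180)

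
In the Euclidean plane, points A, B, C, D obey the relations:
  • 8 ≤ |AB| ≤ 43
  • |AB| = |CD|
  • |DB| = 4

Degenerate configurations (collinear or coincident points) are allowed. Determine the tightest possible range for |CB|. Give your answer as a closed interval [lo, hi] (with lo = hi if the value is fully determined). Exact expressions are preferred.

|AB| ∈ [8, 43]
|BD| ∈ {4}
|CD| ∈ [8, 43]
|AD| ∈ [4, 47]
|BC| ∈ [4, 47]
|AC| ∈ [0, 90]

|CB| ∈ [4, 47]  (≈ [4.0000, 47.0000])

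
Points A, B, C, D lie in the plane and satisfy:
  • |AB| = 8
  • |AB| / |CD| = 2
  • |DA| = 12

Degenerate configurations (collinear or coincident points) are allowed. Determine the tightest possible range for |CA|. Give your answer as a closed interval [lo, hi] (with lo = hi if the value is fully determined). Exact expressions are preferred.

|CA| ∈ [8, 16]  (≈ [8.0000, 16.0000])

|AB| ∈ {8}
|AD| ∈ {12}
|CD| ∈ {4}
|BD| ∈ [4, 20]
|AC| ∈ [8, 16]
|BC| ∈ [0, 24]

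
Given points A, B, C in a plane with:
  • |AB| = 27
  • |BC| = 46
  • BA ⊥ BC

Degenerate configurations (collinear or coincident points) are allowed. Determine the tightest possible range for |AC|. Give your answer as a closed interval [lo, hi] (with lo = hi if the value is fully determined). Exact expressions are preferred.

|AC| = √(2845)  (≈ 53.3385)

|AB| ∈ {27}
|BC| ∈ {46}
|AC| ∈ {√(2845)}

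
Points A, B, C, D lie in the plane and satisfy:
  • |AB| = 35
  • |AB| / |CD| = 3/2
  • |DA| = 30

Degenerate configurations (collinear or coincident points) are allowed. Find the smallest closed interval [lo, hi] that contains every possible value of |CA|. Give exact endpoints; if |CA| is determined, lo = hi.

|AB| ∈ {35}
|AD| ∈ {30}
|CD| ∈ {70/3}
|BD| ∈ [5, 65]
|AC| ∈ [20/3, 160/3]
|BC| ∈ [0, 265/3]

|CA| ∈ [20/3, 160/3]  (≈ [6.6667, 53.3333])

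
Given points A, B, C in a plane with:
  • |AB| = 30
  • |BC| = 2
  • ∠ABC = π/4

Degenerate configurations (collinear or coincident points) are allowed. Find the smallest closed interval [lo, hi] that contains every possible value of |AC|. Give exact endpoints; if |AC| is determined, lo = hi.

|AC| = 2·√(226 - 15·√(2))  (≈ 28.6207)

|AB| ∈ {30}
|BC| ∈ {2}
|AC| ∈ {2·√(226 - 15·√(2))}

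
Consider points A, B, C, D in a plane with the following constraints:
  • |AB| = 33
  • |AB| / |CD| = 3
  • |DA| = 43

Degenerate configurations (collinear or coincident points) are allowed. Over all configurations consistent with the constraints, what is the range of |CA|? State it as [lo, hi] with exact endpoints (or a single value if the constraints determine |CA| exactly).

|AB| ∈ {33}
|AD| ∈ {43}
|CD| ∈ {11}
|BD| ∈ [10, 76]
|AC| ∈ [32, 54]
|BC| ∈ [0, 87]

|CA| ∈ [32, 54]  (≈ [32.0000, 54.0000])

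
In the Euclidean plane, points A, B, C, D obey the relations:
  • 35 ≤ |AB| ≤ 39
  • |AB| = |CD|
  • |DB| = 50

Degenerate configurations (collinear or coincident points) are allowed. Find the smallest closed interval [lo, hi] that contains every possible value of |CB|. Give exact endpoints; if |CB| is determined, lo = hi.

|AB| ∈ [35, 39]
|BD| ∈ {50}
|CD| ∈ [35, 39]
|AD| ∈ [11, 89]
|BC| ∈ [11, 89]
|AC| ∈ [0, 128]

|CB| ∈ [11, 89]  (≈ [11.0000, 89.0000])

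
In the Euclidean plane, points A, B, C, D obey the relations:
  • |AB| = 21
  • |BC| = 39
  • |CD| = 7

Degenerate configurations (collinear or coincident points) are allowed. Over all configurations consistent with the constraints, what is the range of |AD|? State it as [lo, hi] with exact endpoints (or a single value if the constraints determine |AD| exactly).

|AD| ∈ [11, 67]  (≈ [11.0000, 67.0000])

|AB| ∈ {21}
|BC| ∈ {39}
|CD| ∈ {7}
|AC| ∈ [18, 60]
|BD| ∈ [32, 46]
|AD| ∈ [11, 67]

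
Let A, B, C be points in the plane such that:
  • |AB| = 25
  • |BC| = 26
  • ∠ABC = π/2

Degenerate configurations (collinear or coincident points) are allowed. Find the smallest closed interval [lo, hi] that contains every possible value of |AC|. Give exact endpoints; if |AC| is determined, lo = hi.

|AB| ∈ {25}
|BC| ∈ {26}
|AC| ∈ {√(1301)}

|AC| = √(1301)  (≈ 36.0694)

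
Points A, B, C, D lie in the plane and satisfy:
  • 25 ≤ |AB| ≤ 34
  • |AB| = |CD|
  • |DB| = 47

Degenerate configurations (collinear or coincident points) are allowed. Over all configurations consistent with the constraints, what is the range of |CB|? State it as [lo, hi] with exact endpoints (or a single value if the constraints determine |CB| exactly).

|CB| ∈ [13, 81]  (≈ [13.0000, 81.0000])

|AB| ∈ [25, 34]
|BD| ∈ {47}
|CD| ∈ [25, 34]
|AD| ∈ [13, 81]
|BC| ∈ [13, 81]
|AC| ∈ [0, 115]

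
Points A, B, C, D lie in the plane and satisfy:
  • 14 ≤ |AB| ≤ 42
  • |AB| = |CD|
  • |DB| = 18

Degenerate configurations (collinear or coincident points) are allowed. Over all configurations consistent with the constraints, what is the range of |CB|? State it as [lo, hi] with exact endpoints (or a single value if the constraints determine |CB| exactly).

|CB| ∈ [0, 60]  (≈ [0.0000, 60.0000])

|AB| ∈ [14, 42]
|BD| ∈ {18}
|CD| ∈ [14, 42]
|AD| ∈ [0, 60]
|BC| ∈ [0, 60]
|AC| ∈ [0, 102]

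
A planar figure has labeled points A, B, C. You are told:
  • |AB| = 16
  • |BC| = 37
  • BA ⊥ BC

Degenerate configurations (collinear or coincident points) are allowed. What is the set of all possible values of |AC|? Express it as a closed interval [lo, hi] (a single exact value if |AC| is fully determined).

|AC| = 5·√(65)  (≈ 40.3113)

|AB| ∈ {16}
|BC| ∈ {37}
|AC| ∈ {5·√(65)}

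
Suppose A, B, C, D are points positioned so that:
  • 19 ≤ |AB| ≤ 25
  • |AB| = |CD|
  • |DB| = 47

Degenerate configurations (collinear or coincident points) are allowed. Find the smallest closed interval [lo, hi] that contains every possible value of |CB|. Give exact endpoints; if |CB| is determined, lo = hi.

|AB| ∈ [19, 25]
|BD| ∈ {47}
|CD| ∈ [19, 25]
|AD| ∈ [22, 72]
|BC| ∈ [22, 72]
|AC| ∈ [0, 97]

|CB| ∈ [22, 72]  (≈ [22.0000, 72.0000])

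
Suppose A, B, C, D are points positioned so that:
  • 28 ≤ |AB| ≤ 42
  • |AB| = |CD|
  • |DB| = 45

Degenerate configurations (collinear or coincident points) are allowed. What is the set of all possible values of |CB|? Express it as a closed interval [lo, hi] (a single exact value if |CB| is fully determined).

|CB| ∈ [3, 87]  (≈ [3.0000, 87.0000])

|AB| ∈ [28, 42]
|BD| ∈ {45}
|CD| ∈ [28, 42]
|AD| ∈ [3, 87]
|BC| ∈ [3, 87]
|AC| ∈ [0, 129]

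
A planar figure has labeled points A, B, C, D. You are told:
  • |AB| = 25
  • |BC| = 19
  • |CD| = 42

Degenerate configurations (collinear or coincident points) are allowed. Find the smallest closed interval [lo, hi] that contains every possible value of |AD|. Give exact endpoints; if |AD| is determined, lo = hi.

|AB| ∈ {25}
|BC| ∈ {19}
|CD| ∈ {42}
|AC| ∈ [6, 44]
|BD| ∈ [23, 61]
|AD| ∈ [0, 86]

|AD| ∈ [0, 86]  (≈ [0.0000, 86.0000])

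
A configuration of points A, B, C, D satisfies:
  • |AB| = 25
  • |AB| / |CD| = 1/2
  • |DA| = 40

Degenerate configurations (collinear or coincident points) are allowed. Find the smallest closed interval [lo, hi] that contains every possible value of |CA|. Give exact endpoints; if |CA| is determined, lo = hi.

|AB| ∈ {25}
|AD| ∈ {40}
|CD| ∈ {50}
|BD| ∈ [15, 65]
|AC| ∈ [10, 90]
|BC| ∈ [0, 115]

|CA| ∈ [10, 90]  (≈ [10.0000, 90.0000])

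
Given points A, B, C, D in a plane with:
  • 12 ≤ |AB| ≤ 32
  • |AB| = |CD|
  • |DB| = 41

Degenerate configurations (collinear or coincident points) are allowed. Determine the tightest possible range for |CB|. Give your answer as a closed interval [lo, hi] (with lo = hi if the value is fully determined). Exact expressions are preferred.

|AB| ∈ [12, 32]
|BD| ∈ {41}
|CD| ∈ [12, 32]
|AD| ∈ [9, 73]
|BC| ∈ [9, 73]
|AC| ∈ [0, 105]

|CB| ∈ [9, 73]  (≈ [9.0000, 73.0000])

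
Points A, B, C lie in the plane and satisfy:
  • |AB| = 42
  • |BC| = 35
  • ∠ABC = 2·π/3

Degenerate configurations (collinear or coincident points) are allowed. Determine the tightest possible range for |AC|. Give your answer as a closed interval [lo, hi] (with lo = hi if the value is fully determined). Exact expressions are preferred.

|AB| ∈ {42}
|BC| ∈ {35}
|AC| ∈ {7·√(91)}

|AC| = 7·√(91)  (≈ 66.7757)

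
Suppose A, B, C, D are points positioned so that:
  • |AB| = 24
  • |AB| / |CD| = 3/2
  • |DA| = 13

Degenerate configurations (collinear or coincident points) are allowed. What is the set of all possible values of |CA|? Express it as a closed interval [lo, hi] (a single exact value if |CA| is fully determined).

|CA| ∈ [3, 29]  (≈ [3.0000, 29.0000])

|AB| ∈ {24}
|AD| ∈ {13}
|CD| ∈ {16}
|BD| ∈ [11, 37]
|AC| ∈ [3, 29]
|BC| ∈ [0, 53]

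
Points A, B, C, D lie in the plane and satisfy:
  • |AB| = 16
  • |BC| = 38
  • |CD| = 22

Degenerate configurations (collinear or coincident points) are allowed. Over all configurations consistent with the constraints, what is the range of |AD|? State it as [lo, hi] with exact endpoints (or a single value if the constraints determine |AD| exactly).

|AB| ∈ {16}
|BC| ∈ {38}
|CD| ∈ {22}
|AC| ∈ [22, 54]
|BD| ∈ [16, 60]
|AD| ∈ [0, 76]

|AD| ∈ [0, 76]  (≈ [0.0000, 76.0000])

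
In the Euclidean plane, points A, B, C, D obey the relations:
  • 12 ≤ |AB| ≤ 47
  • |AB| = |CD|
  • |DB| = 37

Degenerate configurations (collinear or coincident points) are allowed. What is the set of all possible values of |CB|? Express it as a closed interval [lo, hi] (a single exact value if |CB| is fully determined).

|AB| ∈ [12, 47]
|BD| ∈ {37}
|CD| ∈ [12, 47]
|AD| ∈ [0, 84]
|BC| ∈ [0, 84]
|AC| ∈ [0, 131]

|CB| ∈ [0, 84]  (≈ [0.0000, 84.0000])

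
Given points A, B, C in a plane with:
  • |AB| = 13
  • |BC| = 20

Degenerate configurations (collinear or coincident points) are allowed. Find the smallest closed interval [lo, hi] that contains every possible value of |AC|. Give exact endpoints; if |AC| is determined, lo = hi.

|AB| ∈ {13}
|BC| ∈ {20}
|AC| ∈ [7, 33]

|AC| ∈ [7, 33]  (≈ [7.0000, 33.0000])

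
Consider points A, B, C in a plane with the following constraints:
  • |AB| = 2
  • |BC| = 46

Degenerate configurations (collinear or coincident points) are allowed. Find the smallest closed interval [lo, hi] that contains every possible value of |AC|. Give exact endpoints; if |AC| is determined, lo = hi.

|AC| ∈ [44, 48]  (≈ [44.0000, 48.0000])

|AB| ∈ {2}
|BC| ∈ {46}
|AC| ∈ [44, 48]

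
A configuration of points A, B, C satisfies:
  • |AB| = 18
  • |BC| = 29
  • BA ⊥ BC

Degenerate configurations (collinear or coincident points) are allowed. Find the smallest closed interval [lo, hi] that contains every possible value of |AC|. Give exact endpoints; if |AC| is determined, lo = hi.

|AC| = √(1165)  (≈ 34.1321)

|AB| ∈ {18}
|BC| ∈ {29}
|AC| ∈ {√(1165)}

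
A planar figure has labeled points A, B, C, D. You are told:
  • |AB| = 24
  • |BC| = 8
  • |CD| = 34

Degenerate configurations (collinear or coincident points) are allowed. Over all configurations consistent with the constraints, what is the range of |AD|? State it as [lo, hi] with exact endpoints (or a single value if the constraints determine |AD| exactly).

|AD| ∈ [2, 66]  (≈ [2.0000, 66.0000])

|AB| ∈ {24}
|BC| ∈ {8}
|CD| ∈ {34}
|AC| ∈ [16, 32]
|BD| ∈ [26, 42]
|AD| ∈ [2, 66]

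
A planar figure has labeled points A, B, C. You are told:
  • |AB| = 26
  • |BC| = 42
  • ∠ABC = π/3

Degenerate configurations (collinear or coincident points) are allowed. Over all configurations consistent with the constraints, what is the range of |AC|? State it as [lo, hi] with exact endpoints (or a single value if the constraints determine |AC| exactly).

|AC| = 2·√(337)  (≈ 36.7151)

|AB| ∈ {26}
|BC| ∈ {42}
|AC| ∈ {2·√(337)}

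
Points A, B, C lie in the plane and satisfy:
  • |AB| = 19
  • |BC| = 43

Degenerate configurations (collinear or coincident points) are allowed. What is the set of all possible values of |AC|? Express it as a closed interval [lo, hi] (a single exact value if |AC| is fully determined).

|AB| ∈ {19}
|BC| ∈ {43}
|AC| ∈ [24, 62]

|AC| ∈ [24, 62]  (≈ [24.0000, 62.0000])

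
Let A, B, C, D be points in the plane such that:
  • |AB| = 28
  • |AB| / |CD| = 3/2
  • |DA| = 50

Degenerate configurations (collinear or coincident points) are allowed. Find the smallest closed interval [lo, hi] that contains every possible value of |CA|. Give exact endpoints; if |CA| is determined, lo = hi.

|CA| ∈ [94/3, 206/3]  (≈ [31.3333, 68.6667])

|AB| ∈ {28}
|AD| ∈ {50}
|CD| ∈ {56/3}
|BD| ∈ [22, 78]
|AC| ∈ [94/3, 206/3]
|BC| ∈ [10/3, 290/3]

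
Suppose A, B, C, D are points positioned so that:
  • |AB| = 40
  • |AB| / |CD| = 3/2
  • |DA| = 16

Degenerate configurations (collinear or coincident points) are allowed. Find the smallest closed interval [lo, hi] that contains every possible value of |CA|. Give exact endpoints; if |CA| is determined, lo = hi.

|CA| ∈ [32/3, 128/3]  (≈ [10.6667, 42.6667])

|AB| ∈ {40}
|AD| ∈ {16}
|CD| ∈ {80/3}
|BD| ∈ [24, 56]
|AC| ∈ [32/3, 128/3]
|BC| ∈ [0, 248/3]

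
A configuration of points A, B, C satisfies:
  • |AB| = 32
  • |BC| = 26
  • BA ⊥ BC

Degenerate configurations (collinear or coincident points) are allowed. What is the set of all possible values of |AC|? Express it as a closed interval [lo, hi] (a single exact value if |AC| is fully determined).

|AC| = 10·√(17)  (≈ 41.2311)

|AB| ∈ {32}
|BC| ∈ {26}
|AC| ∈ {10·√(17)}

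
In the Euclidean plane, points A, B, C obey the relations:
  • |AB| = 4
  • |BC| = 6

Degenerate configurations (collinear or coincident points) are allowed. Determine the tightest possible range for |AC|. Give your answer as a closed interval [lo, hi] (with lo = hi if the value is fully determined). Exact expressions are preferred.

|AC| ∈ [2, 10]  (≈ [2.0000, 10.0000])

|AB| ∈ {4}
|BC| ∈ {6}
|AC| ∈ [2, 10]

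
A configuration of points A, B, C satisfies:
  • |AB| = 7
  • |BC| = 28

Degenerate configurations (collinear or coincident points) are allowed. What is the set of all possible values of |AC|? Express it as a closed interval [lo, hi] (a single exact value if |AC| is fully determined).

|AC| ∈ [21, 35]  (≈ [21.0000, 35.0000])

|AB| ∈ {7}
|BC| ∈ {28}
|AC| ∈ [21, 35]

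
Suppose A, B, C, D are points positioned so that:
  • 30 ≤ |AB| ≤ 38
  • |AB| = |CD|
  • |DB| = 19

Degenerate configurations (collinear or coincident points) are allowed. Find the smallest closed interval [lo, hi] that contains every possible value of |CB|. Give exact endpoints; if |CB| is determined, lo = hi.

|CB| ∈ [11, 57]  (≈ [11.0000, 57.0000])

|AB| ∈ [30, 38]
|BD| ∈ {19}
|CD| ∈ [30, 38]
|AD| ∈ [11, 57]
|BC| ∈ [11, 57]
|AC| ∈ [0, 95]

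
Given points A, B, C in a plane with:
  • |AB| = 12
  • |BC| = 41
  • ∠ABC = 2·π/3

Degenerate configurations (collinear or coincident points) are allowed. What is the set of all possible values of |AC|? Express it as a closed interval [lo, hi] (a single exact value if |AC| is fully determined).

|AC| = √(2317)  (≈ 48.1352)

|AB| ∈ {12}
|BC| ∈ {41}
|AC| ∈ {√(2317)}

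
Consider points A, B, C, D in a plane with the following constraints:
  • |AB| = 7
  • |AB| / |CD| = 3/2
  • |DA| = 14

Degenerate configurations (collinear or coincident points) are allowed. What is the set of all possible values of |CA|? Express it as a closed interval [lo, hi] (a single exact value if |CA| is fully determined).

|AB| ∈ {7}
|AD| ∈ {14}
|CD| ∈ {14/3}
|BD| ∈ [7, 21]
|AC| ∈ [28/3, 56/3]
|BC| ∈ [7/3, 77/3]

|CA| ∈ [28/3, 56/3]  (≈ [9.3333, 18.6667])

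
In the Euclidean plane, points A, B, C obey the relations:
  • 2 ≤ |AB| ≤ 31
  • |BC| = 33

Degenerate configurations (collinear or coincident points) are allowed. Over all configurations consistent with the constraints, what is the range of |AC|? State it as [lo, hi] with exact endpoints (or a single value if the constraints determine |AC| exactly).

|AB| ∈ [2, 31]
|BC| ∈ {33}
|AC| ∈ [2, 64]

|AC| ∈ [2, 64]  (≈ [2.0000, 64.0000])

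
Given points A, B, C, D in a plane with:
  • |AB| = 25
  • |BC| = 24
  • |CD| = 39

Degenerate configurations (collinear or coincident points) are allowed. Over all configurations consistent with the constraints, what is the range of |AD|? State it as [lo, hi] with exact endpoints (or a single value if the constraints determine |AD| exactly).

|AB| ∈ {25}
|BC| ∈ {24}
|CD| ∈ {39}
|AC| ∈ [1, 49]
|BD| ∈ [15, 63]
|AD| ∈ [0, 88]

|AD| ∈ [0, 88]  (≈ [0.0000, 88.0000])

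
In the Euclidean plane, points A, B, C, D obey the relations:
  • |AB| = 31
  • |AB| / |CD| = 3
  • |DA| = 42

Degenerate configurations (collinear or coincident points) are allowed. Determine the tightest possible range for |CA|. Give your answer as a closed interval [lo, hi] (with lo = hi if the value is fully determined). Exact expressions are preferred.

|CA| ∈ [95/3, 157/3]  (≈ [31.6667, 52.3333])

|AB| ∈ {31}
|AD| ∈ {42}
|CD| ∈ {31/3}
|BD| ∈ [11, 73]
|AC| ∈ [95/3, 157/3]
|BC| ∈ [2/3, 250/3]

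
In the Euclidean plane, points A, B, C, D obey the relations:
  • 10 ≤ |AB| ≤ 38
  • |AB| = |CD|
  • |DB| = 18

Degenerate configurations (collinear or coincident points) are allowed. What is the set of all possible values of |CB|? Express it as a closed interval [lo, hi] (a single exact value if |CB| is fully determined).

|CB| ∈ [0, 56]  (≈ [0.0000, 56.0000])

|AB| ∈ [10, 38]
|BD| ∈ {18}
|CD| ∈ [10, 38]
|AD| ∈ [0, 56]
|BC| ∈ [0, 56]
|AC| ∈ [0, 94]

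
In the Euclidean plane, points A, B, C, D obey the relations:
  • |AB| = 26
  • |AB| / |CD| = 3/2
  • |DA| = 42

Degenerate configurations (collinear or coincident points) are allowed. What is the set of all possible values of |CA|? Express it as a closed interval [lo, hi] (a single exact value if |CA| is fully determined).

|AB| ∈ {26}
|AD| ∈ {42}
|CD| ∈ {52/3}
|BD| ∈ [16, 68]
|AC| ∈ [74/3, 178/3]
|BC| ∈ [0, 256/3]

|CA| ∈ [74/3, 178/3]  (≈ [24.6667, 59.3333])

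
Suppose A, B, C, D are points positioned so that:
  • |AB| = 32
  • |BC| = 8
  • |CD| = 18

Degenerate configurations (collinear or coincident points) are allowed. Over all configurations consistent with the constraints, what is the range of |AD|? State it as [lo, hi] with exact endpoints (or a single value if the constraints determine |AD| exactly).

|AD| ∈ [6, 58]  (≈ [6.0000, 58.0000])

|AB| ∈ {32}
|BC| ∈ {8}
|CD| ∈ {18}
|AC| ∈ [24, 40]
|BD| ∈ [10, 26]
|AD| ∈ [6, 58]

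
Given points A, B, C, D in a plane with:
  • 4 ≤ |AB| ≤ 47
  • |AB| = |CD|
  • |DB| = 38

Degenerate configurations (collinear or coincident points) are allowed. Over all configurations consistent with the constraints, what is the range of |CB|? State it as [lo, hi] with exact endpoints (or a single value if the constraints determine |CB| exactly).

|AB| ∈ [4, 47]
|BD| ∈ {38}
|CD| ∈ [4, 47]
|AD| ∈ [0, 85]
|BC| ∈ [0, 85]
|AC| ∈ [0, 132]

|CB| ∈ [0, 85]  (≈ [0.0000, 85.0000])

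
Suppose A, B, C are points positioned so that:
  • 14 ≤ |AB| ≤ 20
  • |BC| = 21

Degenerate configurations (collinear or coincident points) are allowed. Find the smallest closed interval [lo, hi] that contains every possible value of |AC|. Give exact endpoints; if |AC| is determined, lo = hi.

|AC| ∈ [1, 41]  (≈ [1.0000, 41.0000])

|AB| ∈ [14, 20]
|BC| ∈ {21}
|AC| ∈ [1, 41]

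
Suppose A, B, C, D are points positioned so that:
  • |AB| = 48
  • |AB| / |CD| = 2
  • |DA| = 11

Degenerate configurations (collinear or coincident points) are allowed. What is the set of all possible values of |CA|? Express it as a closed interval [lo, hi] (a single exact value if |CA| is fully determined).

|AB| ∈ {48}
|AD| ∈ {11}
|CD| ∈ {24}
|BD| ∈ [37, 59]
|AC| ∈ [13, 35]
|BC| ∈ [13, 83]

|CA| ∈ [13, 35]  (≈ [13.0000, 35.0000])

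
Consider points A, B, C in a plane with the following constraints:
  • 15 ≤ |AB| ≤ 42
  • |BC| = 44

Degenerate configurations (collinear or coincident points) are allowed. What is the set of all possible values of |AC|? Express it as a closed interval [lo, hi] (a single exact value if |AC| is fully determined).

|AC| ∈ [2, 86]  (≈ [2.0000, 86.0000])

|AB| ∈ [15, 42]
|BC| ∈ {44}
|AC| ∈ [2, 86]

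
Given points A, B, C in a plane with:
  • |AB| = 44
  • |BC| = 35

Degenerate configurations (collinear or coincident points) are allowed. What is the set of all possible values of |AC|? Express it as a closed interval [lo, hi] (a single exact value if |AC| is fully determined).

|AB| ∈ {44}
|BC| ∈ {35}
|AC| ∈ [9, 79]

|AC| ∈ [9, 79]  (≈ [9.0000, 79.0000])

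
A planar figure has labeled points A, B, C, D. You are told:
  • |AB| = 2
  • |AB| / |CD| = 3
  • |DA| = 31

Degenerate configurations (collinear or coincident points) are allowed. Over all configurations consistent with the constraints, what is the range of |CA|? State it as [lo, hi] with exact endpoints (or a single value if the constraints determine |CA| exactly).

|AB| ∈ {2}
|AD| ∈ {31}
|CD| ∈ {2/3}
|BD| ∈ [29, 33]
|AC| ∈ [91/3, 95/3]
|BC| ∈ [85/3, 101/3]

|CA| ∈ [91/3, 95/3]  (≈ [30.3333, 31.6667])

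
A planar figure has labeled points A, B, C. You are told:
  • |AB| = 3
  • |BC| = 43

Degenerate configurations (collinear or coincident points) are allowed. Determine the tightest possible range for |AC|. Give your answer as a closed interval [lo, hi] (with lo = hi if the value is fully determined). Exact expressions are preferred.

|AB| ∈ {3}
|BC| ∈ {43}
|AC| ∈ [40, 46]

|AC| ∈ [40, 46]  (≈ [40.0000, 46.0000])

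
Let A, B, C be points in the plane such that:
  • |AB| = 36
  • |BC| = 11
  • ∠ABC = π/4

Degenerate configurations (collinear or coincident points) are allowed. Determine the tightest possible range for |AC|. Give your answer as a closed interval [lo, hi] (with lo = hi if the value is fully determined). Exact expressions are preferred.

|AB| ∈ {36}
|BC| ∈ {11}
|AC| ∈ {√(1417 - 396·√(2))}

|AC| = √(1417 - 396·√(2))  (≈ 29.2741)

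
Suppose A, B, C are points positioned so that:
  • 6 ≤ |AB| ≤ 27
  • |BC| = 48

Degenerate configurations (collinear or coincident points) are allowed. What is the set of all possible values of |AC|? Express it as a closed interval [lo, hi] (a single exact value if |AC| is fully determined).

|AC| ∈ [21, 75]  (≈ [21.0000, 75.0000])

|AB| ∈ [6, 27]
|BC| ∈ {48}
|AC| ∈ [21, 75]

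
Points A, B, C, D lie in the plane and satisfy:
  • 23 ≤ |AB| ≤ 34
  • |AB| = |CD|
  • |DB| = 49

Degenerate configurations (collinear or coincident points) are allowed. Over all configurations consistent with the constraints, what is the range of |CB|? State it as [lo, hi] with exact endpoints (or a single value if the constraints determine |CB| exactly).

|CB| ∈ [15, 83]  (≈ [15.0000, 83.0000])

|AB| ∈ [23, 34]
|BD| ∈ {49}
|CD| ∈ [23, 34]
|AD| ∈ [15, 83]
|BC| ∈ [15, 83]
|AC| ∈ [0, 117]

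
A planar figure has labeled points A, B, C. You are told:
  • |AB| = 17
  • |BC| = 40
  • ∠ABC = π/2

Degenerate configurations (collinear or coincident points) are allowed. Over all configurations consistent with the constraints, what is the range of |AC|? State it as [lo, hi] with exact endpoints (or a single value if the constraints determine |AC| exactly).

|AC| = √(1889)  (≈ 43.4626)

|AB| ∈ {17}
|BC| ∈ {40}
|AC| ∈ {√(1889)}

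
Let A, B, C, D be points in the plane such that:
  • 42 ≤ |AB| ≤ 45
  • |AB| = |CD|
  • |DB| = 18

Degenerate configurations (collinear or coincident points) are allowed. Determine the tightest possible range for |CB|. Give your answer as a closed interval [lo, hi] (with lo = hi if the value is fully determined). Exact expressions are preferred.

|CB| ∈ [24, 63]  (≈ [24.0000, 63.0000])

|AB| ∈ [42, 45]
|BD| ∈ {18}
|CD| ∈ [42, 45]
|AD| ∈ [24, 63]
|BC| ∈ [24, 63]
|AC| ∈ [0, 108]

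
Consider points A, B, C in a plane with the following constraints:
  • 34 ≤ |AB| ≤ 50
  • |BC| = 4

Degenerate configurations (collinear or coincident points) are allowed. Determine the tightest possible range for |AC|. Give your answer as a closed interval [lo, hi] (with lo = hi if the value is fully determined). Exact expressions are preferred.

|AB| ∈ [34, 50]
|BC| ∈ {4}
|AC| ∈ [30, 54]

|AC| ∈ [30, 54]  (≈ [30.0000, 54.0000])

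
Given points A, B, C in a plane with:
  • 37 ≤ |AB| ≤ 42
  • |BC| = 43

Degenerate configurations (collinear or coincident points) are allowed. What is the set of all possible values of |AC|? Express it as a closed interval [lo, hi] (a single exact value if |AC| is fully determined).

|AB| ∈ [37, 42]
|BC| ∈ {43}
|AC| ∈ [1, 85]

|AC| ∈ [1, 85]  (≈ [1.0000, 85.0000])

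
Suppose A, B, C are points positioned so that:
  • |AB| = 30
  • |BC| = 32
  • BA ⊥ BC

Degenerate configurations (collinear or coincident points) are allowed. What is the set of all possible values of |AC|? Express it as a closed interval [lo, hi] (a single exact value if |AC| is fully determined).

|AB| ∈ {30}
|BC| ∈ {32}
|AC| ∈ {2·√(481)}

|AC| = 2·√(481)  (≈ 43.8634)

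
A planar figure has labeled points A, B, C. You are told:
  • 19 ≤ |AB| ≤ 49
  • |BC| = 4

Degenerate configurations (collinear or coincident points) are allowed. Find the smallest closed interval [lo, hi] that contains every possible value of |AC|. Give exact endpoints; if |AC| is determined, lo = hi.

|AB| ∈ [19, 49]
|BC| ∈ {4}
|AC| ∈ [15, 53]

|AC| ∈ [15, 53]  (≈ [15.0000, 53.0000])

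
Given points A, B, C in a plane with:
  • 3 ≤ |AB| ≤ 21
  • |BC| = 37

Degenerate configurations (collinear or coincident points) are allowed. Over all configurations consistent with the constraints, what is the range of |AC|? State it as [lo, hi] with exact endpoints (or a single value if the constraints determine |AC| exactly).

|AC| ∈ [16, 58]  (≈ [16.0000, 58.0000])

|AB| ∈ [3, 21]
|BC| ∈ {37}
|AC| ∈ [16, 58]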